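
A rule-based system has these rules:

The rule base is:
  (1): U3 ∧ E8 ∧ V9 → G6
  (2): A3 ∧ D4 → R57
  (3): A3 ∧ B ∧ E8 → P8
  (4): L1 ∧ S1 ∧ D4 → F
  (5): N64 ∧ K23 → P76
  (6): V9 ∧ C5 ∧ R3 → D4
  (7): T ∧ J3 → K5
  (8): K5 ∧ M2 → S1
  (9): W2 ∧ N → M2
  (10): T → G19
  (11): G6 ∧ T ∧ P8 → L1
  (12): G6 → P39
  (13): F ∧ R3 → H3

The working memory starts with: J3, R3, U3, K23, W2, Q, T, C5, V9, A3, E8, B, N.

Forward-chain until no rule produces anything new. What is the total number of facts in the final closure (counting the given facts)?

25

Round 1 fires (1), (3), (6), (7), (9), (10), giving G6, P8, D4, K5, M2, G19.
Round 2 fires (2), (8), (11), (12), giving R57, S1, L1, P39.
Round 3 fires (4), giving F.
Round 4 fires (13), giving H3.
Closure: {A3, B, C5, D4, E8, F, G19, G6, H3, J3, K23, K5, L1, M2, N, P39, P8, Q, R3, R57, S1, T, U3, V9, W2} — 25 facts.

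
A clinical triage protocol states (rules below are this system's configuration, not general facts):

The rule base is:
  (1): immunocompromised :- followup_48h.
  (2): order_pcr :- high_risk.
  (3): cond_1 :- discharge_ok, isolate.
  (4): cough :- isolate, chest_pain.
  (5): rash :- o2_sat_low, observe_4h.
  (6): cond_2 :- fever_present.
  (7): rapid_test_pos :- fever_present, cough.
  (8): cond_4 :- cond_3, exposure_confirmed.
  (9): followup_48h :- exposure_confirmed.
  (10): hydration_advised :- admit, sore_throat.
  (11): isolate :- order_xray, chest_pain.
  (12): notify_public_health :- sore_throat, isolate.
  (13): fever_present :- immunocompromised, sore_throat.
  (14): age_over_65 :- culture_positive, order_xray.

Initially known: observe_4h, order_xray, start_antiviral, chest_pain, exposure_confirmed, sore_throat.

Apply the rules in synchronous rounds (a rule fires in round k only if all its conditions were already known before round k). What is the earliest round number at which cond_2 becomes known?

Round 1: (9) [followup_48h :- exposure_confirmed.]; (11) [isolate :- order_xray, chest_pain.]. New: followup_48h, isolate.
Round 2: (1) [immunocompromised :- followup_48h.]; (4) [cough :- isolate, chest_pain.]; (12) [notify_public_health :- sore_throat, isolate.]. New: immunocompromised, cough, notify_public_health.
Round 3: (13) [fever_present :- immunocompromised, sore_throat.]. New: fever_present.
Round 4: (6) [cond_2 :- fever_present.]; (7) [rapid_test_pos :- fever_present, cough.]. New: cond_2, rapid_test_pos.
cond_2 first appears in round 4.

4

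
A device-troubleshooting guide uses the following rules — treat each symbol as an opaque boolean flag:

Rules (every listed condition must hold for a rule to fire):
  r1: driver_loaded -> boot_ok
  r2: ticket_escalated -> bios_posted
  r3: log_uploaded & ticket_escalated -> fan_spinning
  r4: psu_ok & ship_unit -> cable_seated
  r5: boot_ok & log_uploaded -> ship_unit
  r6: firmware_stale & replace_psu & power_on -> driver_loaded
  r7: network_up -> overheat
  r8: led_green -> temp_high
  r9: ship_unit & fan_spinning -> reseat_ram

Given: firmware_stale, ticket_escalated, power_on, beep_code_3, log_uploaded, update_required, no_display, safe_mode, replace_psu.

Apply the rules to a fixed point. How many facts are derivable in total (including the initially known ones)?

15

Round 1 fires r2, r3, r6, giving bios_posted, fan_spinning, driver_loaded.
Round 2 fires r1, giving boot_ok.
Round 3 fires r5, giving ship_unit.
Round 4 fires r9, giving reseat_ram.
Closure: {beep_code_3, bios_posted, boot_ok, driver_loaded, fan_spinning, firmware_stale, log_uploaded, no_display, power_on, replace_psu, reseat_ram, safe_mode, ship_unit, ticket_escalated, update_required} — 15 facts.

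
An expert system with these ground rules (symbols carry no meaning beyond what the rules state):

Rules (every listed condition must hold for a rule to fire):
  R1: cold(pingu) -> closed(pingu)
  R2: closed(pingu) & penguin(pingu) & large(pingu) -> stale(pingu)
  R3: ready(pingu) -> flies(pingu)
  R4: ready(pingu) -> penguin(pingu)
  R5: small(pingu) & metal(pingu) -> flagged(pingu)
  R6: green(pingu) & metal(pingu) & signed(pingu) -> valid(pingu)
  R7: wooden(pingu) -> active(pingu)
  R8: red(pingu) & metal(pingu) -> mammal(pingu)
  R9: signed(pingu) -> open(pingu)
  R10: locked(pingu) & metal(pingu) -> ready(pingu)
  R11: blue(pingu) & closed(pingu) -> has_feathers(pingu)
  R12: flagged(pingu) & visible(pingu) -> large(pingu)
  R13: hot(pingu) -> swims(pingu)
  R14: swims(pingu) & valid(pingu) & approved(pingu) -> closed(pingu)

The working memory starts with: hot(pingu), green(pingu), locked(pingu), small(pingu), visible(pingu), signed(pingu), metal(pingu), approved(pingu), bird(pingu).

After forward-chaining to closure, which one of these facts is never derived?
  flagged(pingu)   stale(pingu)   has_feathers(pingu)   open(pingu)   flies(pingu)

has_feathers(pingu)

[1] R5 [small(pingu) & metal(pingu) -> flagged(pingu)]; R6 [green(pingu) & metal(pingu) & signed(pingu) -> valid(pingu)]; R9 [signed(pingu) -> open(pingu)]; R10 [locked(pingu) & metal(pingu) -> ready(pingu)]; R13 [hot(pingu) -> swims(pingu)]. ⇒ new: flagged(pingu), valid(pingu), open(pingu), ready(pingu), swims(pingu).
[2] R3 [ready(pingu) -> flies(pingu)]; R4 [ready(pingu) -> penguin(pingu)]; R12 [flagged(pingu) & visible(pingu) -> large(pingu)]; R14 [swims(pingu) & valid(pingu) & approved(pingu) -> closed(pingu)]. ⇒ new: flies(pingu), penguin(pingu), large(pingu), closed(pingu).
[3] R2 [closed(pingu) & penguin(pingu) & large(pingu) -> stale(pingu)]. ⇒ new: stale(pingu).
Derived: flies(pingu) (round 2), open(pingu) (round 1), flagged(pingu) (round 1), stale(pingu) (round 3). has_feathers(pingu) never appears in any round.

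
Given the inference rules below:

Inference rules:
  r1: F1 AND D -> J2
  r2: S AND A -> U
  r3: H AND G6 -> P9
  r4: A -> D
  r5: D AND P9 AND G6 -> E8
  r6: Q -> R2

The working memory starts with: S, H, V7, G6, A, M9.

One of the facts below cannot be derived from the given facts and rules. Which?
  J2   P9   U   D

Round 1 — r2, r3, r4, derive U, P9, D.
Round 2 — r5, derive E8.
Derived: U (round 1), P9 (round 1), D (round 1). J2 never appears in any round.

J2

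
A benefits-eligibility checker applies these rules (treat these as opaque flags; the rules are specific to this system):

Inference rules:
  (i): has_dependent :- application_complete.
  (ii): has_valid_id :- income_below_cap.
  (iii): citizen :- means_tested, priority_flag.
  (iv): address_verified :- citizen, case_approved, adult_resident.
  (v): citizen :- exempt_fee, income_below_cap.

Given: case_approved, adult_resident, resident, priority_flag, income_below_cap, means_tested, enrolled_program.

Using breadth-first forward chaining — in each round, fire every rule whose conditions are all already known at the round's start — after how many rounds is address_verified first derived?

[1] (ii) [has_valid_id :- income_below_cap.]; (iii) [citizen :- means_tested, priority_flag.]. ⇒ new: has_valid_id, citizen.
[2] (iv) [address_verified :- citizen, case_approved, adult_resident.]. ⇒ new: address_verified.
address_verified first appears in round 2.

2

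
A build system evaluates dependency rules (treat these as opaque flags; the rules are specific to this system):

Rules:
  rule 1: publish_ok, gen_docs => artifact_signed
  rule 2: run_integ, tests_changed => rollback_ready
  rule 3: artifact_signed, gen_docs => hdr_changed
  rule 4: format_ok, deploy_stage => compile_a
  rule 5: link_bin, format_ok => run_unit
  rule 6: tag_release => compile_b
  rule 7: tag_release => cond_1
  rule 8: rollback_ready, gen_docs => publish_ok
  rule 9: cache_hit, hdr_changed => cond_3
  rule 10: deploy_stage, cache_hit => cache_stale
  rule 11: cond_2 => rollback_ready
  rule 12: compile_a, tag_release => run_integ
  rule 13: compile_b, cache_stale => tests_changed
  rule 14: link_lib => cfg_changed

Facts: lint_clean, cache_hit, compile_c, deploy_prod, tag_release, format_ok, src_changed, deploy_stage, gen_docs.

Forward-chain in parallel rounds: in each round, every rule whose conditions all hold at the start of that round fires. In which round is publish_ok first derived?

4

Round 1 — rule 4, rule 6, rule 7, rule 10, derive compile_a, compile_b, cond_1, cache_stale.
Round 2 — rule 12, rule 13, derive run_integ, tests_changed.
Round 3 — rule 2, derive rollback_ready.
Round 4 — rule 8, derive publish_ok.
publish_ok first appears in round 4.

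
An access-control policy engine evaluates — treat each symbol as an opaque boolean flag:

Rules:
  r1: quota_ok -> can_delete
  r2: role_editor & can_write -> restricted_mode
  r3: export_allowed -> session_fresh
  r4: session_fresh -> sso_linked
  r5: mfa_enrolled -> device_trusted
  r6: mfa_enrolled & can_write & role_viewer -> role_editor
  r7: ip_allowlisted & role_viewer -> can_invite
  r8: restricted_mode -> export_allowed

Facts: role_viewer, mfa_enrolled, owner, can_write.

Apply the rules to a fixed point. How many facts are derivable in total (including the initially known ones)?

10

Round 1: r5 [mfa_enrolled -> device_trusted]; r6 [mfa_enrolled & can_write & role_viewer -> role_editor]. Adds device_trusted, role_editor.
Round 2: r2 [role_editor & can_write -> restricted_mode]. Adds restricted_mode.
Round 3: r8 [restricted_mode -> export_allowed]. Adds export_allowed.
Round 4: r3 [export_allowed -> session_fresh]. Adds session_fresh.
Round 5: r4 [session_fresh -> sso_linked]. Adds sso_linked.
Closure: {can_write, device_trusted, export_allowed, mfa_enrolled, owner, restricted_mode, role_editor, role_viewer, session_fresh, sso_linked} — 10 facts.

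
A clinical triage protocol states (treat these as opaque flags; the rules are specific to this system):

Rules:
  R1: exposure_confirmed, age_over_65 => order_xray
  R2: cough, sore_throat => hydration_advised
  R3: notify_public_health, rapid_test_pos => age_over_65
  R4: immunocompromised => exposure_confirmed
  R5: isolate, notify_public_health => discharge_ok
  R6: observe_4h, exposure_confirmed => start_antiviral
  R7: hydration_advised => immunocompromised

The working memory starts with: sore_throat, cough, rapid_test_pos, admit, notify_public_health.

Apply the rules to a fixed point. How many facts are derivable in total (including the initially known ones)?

10

Round 1: R2 [cough, sore_throat => hydration_advised]; R3 [notify_public_health, rapid_test_pos => age_over_65]. Adds hydration_advised, age_over_65.
Round 2: R7 [hydration_advised => immunocompromised]. Adds immunocompromised.
Round 3: R4 [immunocompromised => exposure_confirmed]. Adds exposure_confirmed.
Round 4: R1 [exposure_confirmed, age_over_65 => order_xray]. Adds order_xray.
Closure: {admit, age_over_65, cough, exposure_confirmed, hydration_advised, immunocompromised, notify_public_health, order_xray, rapid_test_pos, sore_throat} — 10 facts.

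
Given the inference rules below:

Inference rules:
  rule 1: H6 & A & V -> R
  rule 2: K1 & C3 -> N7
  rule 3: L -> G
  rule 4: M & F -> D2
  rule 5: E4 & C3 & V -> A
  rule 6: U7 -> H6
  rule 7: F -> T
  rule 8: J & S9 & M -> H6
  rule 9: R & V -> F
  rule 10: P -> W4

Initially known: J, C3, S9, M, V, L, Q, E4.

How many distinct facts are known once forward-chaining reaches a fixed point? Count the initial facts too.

15

Round 1: rule 3 [L -> G]; rule 5 [E4 & C3 & V -> A]; rule 8 [J & S9 & M -> H6]. New: G, A, H6.
Round 2: rule 1 [H6 & A & V -> R]. New: R.
Round 3: rule 9 [R & V -> F]. New: F.
Round 4: rule 4 [M & F -> D2]; rule 7 [F -> T]. New: D2, T.
Closure: {A, C3, D2, E4, F, G, H6, J, L, M, Q, R, S9, T, V} — 15 facts.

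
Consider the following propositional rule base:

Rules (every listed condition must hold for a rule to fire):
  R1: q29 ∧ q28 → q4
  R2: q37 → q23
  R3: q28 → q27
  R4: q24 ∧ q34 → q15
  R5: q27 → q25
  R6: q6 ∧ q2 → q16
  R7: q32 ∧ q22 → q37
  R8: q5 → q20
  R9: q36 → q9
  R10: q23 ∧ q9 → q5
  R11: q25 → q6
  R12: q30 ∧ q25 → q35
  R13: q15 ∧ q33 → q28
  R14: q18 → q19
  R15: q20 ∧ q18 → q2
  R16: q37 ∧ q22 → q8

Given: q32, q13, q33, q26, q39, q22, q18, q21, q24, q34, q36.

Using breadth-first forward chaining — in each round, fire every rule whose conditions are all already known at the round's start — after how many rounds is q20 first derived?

Round 1 fires R4, R7, R9, R14, giving q15, q37, q9, q19.
Round 2 fires R2, R13, R16, giving q23, q28, q8.
Round 3 fires R3, R10, giving q27, q5.
Round 4 fires R5, R8, giving q25, q20.
q20 first appears in round 4.

4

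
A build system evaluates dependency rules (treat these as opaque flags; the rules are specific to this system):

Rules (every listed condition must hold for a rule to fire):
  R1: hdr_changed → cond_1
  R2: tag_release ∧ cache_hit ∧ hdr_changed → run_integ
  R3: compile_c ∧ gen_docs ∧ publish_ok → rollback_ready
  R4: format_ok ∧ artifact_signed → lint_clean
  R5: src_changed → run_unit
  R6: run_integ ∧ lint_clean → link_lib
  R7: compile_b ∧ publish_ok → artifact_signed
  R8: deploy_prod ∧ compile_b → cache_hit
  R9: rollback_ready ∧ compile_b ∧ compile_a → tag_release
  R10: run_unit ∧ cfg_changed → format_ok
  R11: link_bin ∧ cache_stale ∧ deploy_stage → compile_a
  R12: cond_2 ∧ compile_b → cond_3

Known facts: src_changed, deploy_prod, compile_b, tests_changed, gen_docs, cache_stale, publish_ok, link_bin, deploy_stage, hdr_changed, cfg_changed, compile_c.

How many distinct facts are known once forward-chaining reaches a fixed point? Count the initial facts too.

23

Round 1 — R1, R3, R5, R7, R8, R11, derive cond_1, rollback_ready, run_unit, artifact_signed, cache_hit, compile_a.
Round 2 — R9, R10, derive tag_release, format_ok.
Round 3 — R2, R4, derive run_integ, lint_clean.
Round 4 — R6, derive link_lib.
Closure: {artifact_signed, cache_hit, cache_stale, cfg_changed, compile_a, compile_b, compile_c, cond_1, deploy_prod, deploy_stage, format_ok, gen_docs, hdr_changed, link_bin, link_lib, lint_clean, publish_ok, rollback_ready, run_integ, run_unit, src_changed, tag_release, tests_changed} — 23 facts.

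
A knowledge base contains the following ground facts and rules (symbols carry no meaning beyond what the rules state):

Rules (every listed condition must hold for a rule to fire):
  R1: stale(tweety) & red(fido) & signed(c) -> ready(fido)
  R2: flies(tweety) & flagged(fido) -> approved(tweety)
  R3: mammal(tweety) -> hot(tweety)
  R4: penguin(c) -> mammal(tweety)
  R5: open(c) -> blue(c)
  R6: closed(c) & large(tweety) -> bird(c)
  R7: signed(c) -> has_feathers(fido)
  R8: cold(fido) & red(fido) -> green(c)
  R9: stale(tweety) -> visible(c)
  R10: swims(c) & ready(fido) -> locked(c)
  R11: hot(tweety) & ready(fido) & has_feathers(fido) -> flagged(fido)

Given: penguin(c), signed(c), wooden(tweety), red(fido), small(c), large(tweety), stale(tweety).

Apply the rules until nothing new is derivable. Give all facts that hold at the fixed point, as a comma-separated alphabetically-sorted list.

flagged(fido), has_feathers(fido), hot(tweety), large(tweety), mammal(tweety), penguin(c), ready(fido), red(fido), signed(c), small(c), stale(tweety), visible(c), wooden(tweety)

Round 1 — R1, R4, R7, R9, derive ready(fido), mammal(tweety), has_feathers(fido), visible(c).
Round 2 — R3, derive hot(tweety).
Round 3 — R11, derive flagged(fido).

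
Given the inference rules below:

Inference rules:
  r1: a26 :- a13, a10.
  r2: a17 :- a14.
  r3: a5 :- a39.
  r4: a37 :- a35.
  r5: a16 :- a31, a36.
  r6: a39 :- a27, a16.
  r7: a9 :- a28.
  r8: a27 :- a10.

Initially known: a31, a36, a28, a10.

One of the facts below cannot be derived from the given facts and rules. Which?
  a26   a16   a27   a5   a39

Round 1 — r5, r7, r8, derive a16, a9, a27.
Round 2 — r6, derive a39.
Round 3 — r3, derive a5.
Derived: a5 (round 3), a27 (round 1), a39 (round 2), a16 (round 1). a26 never appears in any round.

a26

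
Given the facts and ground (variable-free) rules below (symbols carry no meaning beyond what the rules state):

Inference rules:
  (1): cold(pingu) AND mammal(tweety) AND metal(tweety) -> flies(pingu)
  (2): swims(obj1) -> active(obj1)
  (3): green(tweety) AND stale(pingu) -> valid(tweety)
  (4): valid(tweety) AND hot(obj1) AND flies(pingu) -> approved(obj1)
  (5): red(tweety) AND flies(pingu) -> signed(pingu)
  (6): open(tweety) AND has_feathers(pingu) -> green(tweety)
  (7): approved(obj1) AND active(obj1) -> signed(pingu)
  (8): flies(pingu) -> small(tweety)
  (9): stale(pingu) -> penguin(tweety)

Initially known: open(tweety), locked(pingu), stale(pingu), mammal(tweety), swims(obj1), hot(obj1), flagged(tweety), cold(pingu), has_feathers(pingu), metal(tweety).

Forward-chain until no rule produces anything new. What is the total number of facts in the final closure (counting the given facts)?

Round 1 — (1), (2), (6), (9), derive flies(pingu), active(obj1), green(tweety), penguin(tweety).
Round 2 — (3), (8), derive valid(tweety), small(tweety).
Round 3 — (4), derive approved(obj1).
Round 4 — (7), derive signed(pingu).
Closure: {active(obj1), approved(obj1), cold(pingu), flagged(tweety), flies(pingu), green(tweety), has_feathers(pingu), hot(obj1), locked(pingu), mammal(tweety), metal(tweety), open(tweety), penguin(tweety), signed(pingu), small(tweety), stale(pingu), swims(obj1), valid(tweety)} — 18 facts.

18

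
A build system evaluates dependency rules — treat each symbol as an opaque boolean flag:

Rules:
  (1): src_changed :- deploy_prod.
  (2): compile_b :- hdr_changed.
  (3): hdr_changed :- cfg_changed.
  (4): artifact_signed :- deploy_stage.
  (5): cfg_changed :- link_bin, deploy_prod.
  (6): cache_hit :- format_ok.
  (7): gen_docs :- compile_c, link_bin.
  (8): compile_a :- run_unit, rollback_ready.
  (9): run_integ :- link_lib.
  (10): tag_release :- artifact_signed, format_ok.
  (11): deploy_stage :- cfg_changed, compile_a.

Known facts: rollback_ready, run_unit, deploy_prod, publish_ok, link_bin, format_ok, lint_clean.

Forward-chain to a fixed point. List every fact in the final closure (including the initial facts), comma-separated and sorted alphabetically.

artifact_signed, cache_hit, cfg_changed, compile_a, compile_b, deploy_prod, deploy_stage, format_ok, hdr_changed, link_bin, lint_clean, publish_ok, rollback_ready, run_unit, src_changed, tag_release

Round 1 fires (1), (5), (6), (8), giving src_changed, cfg_changed, cache_hit, compile_a.
Round 2 fires (3), (11), giving hdr_changed, deploy_stage.
Round 3 fires (2), (4), giving compile_b, artifact_signed.
Round 4 fires (10), giving tag_release.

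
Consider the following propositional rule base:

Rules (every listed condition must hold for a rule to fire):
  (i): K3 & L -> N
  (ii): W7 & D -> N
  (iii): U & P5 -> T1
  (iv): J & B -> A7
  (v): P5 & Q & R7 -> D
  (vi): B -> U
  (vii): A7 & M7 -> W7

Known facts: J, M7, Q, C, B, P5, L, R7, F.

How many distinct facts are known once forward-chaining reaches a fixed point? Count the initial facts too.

15

Round 1: (iv) [J & B -> A7]; (v) [P5 & Q & R7 -> D]; (vi) [B -> U]. New: A7, D, U.
Round 2: (iii) [U & P5 -> T1]; (vii) [A7 & M7 -> W7]. New: T1, W7.
Round 3: (ii) [W7 & D -> N]. New: N.
Closure: {A7, B, C, D, F, J, L, M7, N, P5, Q, R7, T1, U, W7} — 15 facts.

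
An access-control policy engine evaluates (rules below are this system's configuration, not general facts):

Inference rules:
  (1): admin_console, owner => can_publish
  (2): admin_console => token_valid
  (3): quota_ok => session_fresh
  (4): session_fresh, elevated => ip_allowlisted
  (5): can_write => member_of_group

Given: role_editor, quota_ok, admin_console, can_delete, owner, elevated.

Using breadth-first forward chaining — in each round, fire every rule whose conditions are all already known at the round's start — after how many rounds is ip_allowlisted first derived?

2

Round 1: (1) [admin_console, owner => can_publish]; (2) [admin_console => token_valid]; (3) [quota_ok => session_fresh]. New: can_publish, token_valid, session_fresh.
Round 2: (4) [session_fresh, elevated => ip_allowlisted]. New: ip_allowlisted.
ip_allowlisted first appears in round 2.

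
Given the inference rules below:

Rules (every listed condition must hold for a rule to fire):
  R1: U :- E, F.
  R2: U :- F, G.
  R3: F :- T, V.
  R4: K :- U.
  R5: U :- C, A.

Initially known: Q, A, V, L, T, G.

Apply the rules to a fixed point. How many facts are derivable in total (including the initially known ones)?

Round 1 — R3, derive F.
Round 2 — R2, derive U.
Round 3 — R4, derive K.
Closure: {A, F, G, K, L, Q, T, U, V} — 9 facts.

9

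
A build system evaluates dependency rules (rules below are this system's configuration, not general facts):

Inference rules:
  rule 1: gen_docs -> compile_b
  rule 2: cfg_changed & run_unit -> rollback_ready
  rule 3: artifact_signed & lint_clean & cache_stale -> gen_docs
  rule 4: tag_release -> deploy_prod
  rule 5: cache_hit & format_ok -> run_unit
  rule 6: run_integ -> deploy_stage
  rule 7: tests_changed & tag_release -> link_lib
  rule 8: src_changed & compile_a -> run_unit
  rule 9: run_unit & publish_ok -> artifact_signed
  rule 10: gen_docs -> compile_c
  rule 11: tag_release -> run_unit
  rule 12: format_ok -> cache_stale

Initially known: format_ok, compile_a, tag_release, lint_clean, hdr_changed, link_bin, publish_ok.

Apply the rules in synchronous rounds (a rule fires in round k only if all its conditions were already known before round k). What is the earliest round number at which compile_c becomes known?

[1] rule 4 [tag_release -> deploy_prod]; rule 11 [tag_release -> run_unit]; rule 12 [format_ok -> cache_stale]. ⇒ new: deploy_prod, run_unit, cache_stale.
[2] rule 9 [run_unit & publish_ok -> artifact_signed]. ⇒ new: artifact_signed.
[3] rule 3 [artifact_signed & lint_clean & cache_stale -> gen_docs]. ⇒ new: gen_docs.
[4] rule 1 [gen_docs -> compile_b]; rule 10 [gen_docs -> compile_c]. ⇒ new: compile_b, compile_c.
compile_c first appears in round 4.

4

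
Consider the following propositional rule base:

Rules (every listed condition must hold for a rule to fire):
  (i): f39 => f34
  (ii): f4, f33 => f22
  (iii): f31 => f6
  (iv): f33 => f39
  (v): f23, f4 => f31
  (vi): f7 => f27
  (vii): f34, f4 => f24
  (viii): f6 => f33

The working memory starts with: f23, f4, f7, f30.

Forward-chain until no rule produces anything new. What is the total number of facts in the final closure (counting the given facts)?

12

Round 1: (v) [f23, f4 => f31]; (vi) [f7 => f27]. Adds f31, f27.
Round 2: (iii) [f31 => f6]. Adds f6.
Round 3: (viii) [f6 => f33]. Adds f33.
Round 4: (ii) [f4, f33 => f22]; (iv) [f33 => f39]. Adds f22, f39.
Round 5: (i) [f39 => f34]. Adds f34.
Round 6: (vii) [f34, f4 => f24]. Adds f24.
Closure: {f22, f23, f24, f27, f30, f31, f33, f34, f39, f4, f6, f7} — 12 facts.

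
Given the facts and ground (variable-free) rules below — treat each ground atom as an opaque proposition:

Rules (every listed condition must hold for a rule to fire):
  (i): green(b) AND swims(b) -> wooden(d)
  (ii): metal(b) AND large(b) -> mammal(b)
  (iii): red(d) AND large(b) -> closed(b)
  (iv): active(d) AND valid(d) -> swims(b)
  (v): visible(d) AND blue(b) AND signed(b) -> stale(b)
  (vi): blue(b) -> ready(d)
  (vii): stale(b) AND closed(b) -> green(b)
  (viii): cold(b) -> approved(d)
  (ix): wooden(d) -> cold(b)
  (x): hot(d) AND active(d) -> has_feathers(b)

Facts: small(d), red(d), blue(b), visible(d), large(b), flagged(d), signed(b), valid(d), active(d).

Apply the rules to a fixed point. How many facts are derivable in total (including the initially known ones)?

17

Round 1: (iii) [red(d) AND large(b) -> closed(b)]; (iv) [active(d) AND valid(d) -> swims(b)]; (v) [visible(d) AND blue(b) AND signed(b) -> stale(b)]; (vi) [blue(b) -> ready(d)]. Adds closed(b), swims(b), stale(b), ready(d).
Round 2: (vii) [stale(b) AND closed(b) -> green(b)]. Adds green(b).
Round 3: (i) [green(b) AND swims(b) -> wooden(d)]. Adds wooden(d).
Round 4: (ix) [wooden(d) -> cold(b)]. Adds cold(b).
Round 5: (viii) [cold(b) -> approved(d)]. Adds approved(d).
Closure: {active(d), approved(d), blue(b), closed(b), cold(b), flagged(d), green(b), large(b), ready(d), red(d), signed(b), small(d), stale(b), swims(b), valid(d), visible(d), wooden(d)} — 17 facts.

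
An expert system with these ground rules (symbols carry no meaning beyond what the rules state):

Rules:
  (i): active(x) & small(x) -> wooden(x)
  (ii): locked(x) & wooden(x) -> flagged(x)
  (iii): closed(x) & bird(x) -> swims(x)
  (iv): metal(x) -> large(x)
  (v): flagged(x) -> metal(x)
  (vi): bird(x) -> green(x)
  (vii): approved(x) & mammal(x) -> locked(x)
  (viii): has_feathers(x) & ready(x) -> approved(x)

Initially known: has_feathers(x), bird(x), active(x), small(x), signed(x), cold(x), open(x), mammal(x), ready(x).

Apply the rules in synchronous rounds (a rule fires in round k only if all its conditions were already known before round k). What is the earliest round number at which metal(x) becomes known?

Round 1 — (i), (vi), (viii), derive wooden(x), green(x), approved(x).
Round 2 — (vii), derive locked(x).
Round 3 — (ii), derive flagged(x).
Round 4 — (v), derive metal(x).
metal(x) first appears in round 4.

4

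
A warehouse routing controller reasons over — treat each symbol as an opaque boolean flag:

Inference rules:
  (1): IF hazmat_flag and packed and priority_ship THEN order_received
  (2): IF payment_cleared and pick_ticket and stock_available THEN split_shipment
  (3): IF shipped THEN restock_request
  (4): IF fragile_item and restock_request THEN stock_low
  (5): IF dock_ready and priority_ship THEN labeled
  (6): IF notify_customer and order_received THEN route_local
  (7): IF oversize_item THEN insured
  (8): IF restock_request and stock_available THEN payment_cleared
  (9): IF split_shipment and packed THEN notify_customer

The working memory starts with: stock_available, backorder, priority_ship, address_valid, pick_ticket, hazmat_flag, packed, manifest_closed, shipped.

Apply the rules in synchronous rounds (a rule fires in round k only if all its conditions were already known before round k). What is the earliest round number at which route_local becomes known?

[1] (1) [IF hazmat_flag and packed and priority_ship THEN order_received]; (3) [IF shipped THEN restock_request]. ⇒ new: order_received, restock_request.
[2] (8) [IF restock_request and stock_available THEN payment_cleared]. ⇒ new: payment_cleared.
[3] (2) [IF payment_cleared and pick_ticket and stock_available THEN split_shipment]. ⇒ new: split_shipment.
[4] (9) [IF split_shipment and packed THEN notify_customer]. ⇒ new: notify_customer.
[5] (6) [IF notify_customer and order_received THEN route_local]. ⇒ new: route_local.
route_local first appears in round 5.

5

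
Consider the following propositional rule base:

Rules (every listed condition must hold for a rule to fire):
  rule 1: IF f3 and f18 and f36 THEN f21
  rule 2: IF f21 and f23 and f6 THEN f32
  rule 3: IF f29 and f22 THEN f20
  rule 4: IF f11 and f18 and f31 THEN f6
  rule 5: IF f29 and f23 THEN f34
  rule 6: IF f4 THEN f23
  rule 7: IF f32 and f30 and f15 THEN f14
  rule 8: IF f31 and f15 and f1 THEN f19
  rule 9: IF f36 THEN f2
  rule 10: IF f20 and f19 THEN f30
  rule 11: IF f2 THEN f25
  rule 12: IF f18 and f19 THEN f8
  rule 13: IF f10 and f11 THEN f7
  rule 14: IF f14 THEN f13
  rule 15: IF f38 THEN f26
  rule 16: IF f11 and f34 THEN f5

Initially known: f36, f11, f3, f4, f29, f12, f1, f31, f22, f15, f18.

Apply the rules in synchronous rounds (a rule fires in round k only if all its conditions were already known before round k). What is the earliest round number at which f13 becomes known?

[1] rule 1 [IF f3 and f18 and f36 THEN f21]; rule 3 [IF f29 and f22 THEN f20]; rule 4 [IF f11 and f18 and f31 THEN f6]; rule 6 [IF f4 THEN f23]; rule 8 [IF f31 and f15 and f1 THEN f19]; rule 9 [IF f36 THEN f2]. ⇒ new: f21, f20, f6, f23, f19, f2.
[2] rule 2 [IF f21 and f23 and f6 THEN f32]; rule 5 [IF f29 and f23 THEN f34]; rule 10 [IF f20 and f19 THEN f30]; rule 11 [IF f2 THEN f25]; rule 12 [IF f18 and f19 THEN f8]. ⇒ new: f32, f34, f30, f25, f8.
[3] rule 7 [IF f32 and f30 and f15 THEN f14]; rule 16 [IF f11 and f34 THEN f5]. ⇒ new: f14, f5.
[4] rule 14 [IF f14 THEN f13]. ⇒ new: f13.
f13 first appears in round 4.

4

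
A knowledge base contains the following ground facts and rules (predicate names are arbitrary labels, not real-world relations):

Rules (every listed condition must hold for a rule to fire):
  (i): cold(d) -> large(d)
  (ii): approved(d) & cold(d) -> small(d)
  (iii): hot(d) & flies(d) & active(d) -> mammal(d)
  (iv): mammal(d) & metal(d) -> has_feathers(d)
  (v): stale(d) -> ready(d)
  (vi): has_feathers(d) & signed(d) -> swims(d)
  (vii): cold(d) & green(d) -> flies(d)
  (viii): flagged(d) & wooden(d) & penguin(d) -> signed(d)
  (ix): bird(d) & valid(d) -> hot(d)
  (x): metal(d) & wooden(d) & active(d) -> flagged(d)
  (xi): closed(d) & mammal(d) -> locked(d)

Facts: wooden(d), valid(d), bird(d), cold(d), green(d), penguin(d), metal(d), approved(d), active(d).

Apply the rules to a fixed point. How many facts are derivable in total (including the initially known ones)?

18

Round 1 fires (i), (ii), (vii), (ix), (x), giving large(d), small(d), flies(d), hot(d), flagged(d).
Round 2 fires (iii), (viii), giving mammal(d), signed(d).
Round 3 fires (iv), giving has_feathers(d).
Round 4 fires (vi), giving swims(d).
Closure: {active(d), approved(d), bird(d), cold(d), flagged(d), flies(d), green(d), has_feathers(d), hot(d), large(d), mammal(d), metal(d), penguin(d), signed(d), small(d), swims(d), valid(d), wooden(d)} — 18 facts.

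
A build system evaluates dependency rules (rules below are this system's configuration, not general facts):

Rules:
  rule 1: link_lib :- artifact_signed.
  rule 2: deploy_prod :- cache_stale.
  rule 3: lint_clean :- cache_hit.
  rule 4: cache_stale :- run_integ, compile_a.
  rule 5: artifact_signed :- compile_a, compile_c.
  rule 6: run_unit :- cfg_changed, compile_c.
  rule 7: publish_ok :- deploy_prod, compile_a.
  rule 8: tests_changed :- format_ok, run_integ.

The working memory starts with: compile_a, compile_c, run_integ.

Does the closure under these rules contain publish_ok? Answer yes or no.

Round 1: rule 4 [cache_stale :- run_integ, compile_a.]; rule 5 [artifact_signed :- compile_a, compile_c.]. Adds cache_stale, artifact_signed.
Round 2: rule 1 [link_lib :- artifact_signed.]; rule 2 [deploy_prod :- cache_stale.]. Adds link_lib, deploy_prod.
Round 3: rule 7 [publish_ok :- deploy_prod, compile_a.]. Adds publish_ok.
publish_ok appears in round 3, so it is derivable.

yes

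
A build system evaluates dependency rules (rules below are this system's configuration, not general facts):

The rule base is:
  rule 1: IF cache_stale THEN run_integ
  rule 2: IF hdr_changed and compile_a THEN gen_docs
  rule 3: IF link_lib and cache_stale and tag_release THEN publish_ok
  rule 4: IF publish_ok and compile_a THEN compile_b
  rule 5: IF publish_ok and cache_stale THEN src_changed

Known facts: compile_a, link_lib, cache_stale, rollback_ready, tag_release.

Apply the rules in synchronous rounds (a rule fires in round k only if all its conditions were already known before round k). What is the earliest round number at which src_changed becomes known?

2

Round 1: rule 1 [IF cache_stale THEN run_integ]; rule 3 [IF link_lib and cache_stale and tag_release THEN publish_ok]. New: run_integ, publish_ok.
Round 2: rule 4 [IF publish_ok and compile_a THEN compile_b]; rule 5 [IF publish_ok and cache_stale THEN src_changed]. New: compile_b, src_changed.
src_changed first appears in round 2.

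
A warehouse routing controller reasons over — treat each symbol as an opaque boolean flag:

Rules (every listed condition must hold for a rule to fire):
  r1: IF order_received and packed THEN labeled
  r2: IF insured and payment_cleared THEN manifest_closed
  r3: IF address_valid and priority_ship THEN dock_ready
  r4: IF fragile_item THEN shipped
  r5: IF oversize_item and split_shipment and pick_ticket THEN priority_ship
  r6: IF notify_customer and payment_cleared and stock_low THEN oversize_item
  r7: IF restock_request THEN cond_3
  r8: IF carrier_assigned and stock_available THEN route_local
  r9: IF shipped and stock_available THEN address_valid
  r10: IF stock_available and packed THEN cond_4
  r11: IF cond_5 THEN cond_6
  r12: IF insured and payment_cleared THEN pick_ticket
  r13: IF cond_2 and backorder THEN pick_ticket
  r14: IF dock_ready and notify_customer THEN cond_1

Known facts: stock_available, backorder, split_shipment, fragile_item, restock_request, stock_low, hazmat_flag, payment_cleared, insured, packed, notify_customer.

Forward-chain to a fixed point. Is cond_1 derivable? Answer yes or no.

Round 1: r2 [IF insured and payment_cleared THEN manifest_closed]; r4 [IF fragile_item THEN shipped]; r6 [IF notify_customer and payment_cleared and stock_low THEN oversize_item]; r7 [IF restock_request THEN cond_3]; r10 [IF stock_available and packed THEN cond_4]; r12 [IF insured and payment_cleared THEN pick_ticket]. Adds manifest_closed, shipped, oversize_item, cond_3, cond_4, pick_ticket.
Round 2: r5 [IF oversize_item and split_shipment and pick_ticket THEN priority_ship]; r9 [IF shipped and stock_available THEN address_valid]. Adds priority_ship, address_valid.
Round 3: r3 [IF address_valid and priority_ship THEN dock_ready]. Adds dock_ready.
Round 4: r14 [IF dock_ready and notify_customer THEN cond_1]. Adds cond_1.
cond_1 appears in round 4, so it is derivable.

yes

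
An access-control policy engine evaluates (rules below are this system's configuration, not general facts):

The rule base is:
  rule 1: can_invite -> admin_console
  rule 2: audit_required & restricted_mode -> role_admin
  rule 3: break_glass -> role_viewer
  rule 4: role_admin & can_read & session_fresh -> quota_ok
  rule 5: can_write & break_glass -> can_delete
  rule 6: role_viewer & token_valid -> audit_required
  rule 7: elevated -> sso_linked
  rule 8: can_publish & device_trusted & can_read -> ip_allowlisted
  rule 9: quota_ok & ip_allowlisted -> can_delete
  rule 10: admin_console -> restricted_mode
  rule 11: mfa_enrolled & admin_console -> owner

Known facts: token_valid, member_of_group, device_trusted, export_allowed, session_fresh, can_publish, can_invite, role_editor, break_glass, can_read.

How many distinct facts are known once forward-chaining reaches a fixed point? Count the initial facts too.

18

Round 1: rule 1 [can_invite -> admin_console]; rule 3 [break_glass -> role_viewer]; rule 8 [can_publish & device_trusted & can_read -> ip_allowlisted]. Adds admin_console, role_viewer, ip_allowlisted.
Round 2: rule 6 [role_viewer & token_valid -> audit_required]; rule 10 [admin_console -> restricted_mode]. Adds audit_required, restricted_mode.
Round 3: rule 2 [audit_required & restricted_mode -> role_admin]. Adds role_admin.
Round 4: rule 4 [role_admin & can_read & session_fresh -> quota_ok]. Adds quota_ok.
Round 5: rule 9 [quota_ok & ip_allowlisted -> can_delete]. Adds can_delete.
Closure: {admin_console, audit_required, break_glass, can_delete, can_invite, can_publish, can_read, device_trusted, export_allowed, ip_allowlisted, member_of_group, quota_ok, restricted_mode, role_admin, role_editor, role_viewer, session_fresh, token_valid} — 18 facts.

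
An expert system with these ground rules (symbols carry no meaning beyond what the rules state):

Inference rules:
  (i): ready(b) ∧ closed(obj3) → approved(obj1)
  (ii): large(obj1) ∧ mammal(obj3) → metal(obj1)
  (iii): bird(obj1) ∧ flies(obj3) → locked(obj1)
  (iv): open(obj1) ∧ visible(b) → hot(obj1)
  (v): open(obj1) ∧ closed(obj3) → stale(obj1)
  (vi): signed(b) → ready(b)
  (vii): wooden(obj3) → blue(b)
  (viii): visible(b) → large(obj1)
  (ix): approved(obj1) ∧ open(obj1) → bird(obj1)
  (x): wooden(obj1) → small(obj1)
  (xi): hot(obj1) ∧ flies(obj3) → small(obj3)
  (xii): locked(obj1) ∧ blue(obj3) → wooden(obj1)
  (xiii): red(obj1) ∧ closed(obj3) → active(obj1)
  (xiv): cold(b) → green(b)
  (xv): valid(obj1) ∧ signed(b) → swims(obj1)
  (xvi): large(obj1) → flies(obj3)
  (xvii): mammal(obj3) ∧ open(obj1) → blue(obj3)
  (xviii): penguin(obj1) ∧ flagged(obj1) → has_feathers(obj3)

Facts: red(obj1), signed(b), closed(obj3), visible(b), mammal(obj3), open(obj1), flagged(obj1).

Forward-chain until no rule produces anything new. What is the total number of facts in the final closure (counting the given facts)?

Round 1 — (iv), (v), (vi), (viii), (xiii), (xvii), derive hot(obj1), stale(obj1), ready(b), large(obj1), active(obj1), blue(obj3).
Round 2 — (i), (ii), (xvi), derive approved(obj1), metal(obj1), flies(obj3).
Round 3 — (ix), (xi), derive bird(obj1), small(obj3).
Round 4 — (iii), derive locked(obj1).
Round 5 — (xii), derive wooden(obj1).
Round 6 — (x), derive small(obj1).
Closure: {active(obj1), approved(obj1), bird(obj1), blue(obj3), closed(obj3), flagged(obj1), flies(obj3), hot(obj1), large(obj1), locked(obj1), mammal(obj3), metal(obj1), open(obj1), ready(b), red(obj1), signed(b), small(obj1), small(obj3), stale(obj1), visible(b), wooden(obj1)} — 21 facts.

21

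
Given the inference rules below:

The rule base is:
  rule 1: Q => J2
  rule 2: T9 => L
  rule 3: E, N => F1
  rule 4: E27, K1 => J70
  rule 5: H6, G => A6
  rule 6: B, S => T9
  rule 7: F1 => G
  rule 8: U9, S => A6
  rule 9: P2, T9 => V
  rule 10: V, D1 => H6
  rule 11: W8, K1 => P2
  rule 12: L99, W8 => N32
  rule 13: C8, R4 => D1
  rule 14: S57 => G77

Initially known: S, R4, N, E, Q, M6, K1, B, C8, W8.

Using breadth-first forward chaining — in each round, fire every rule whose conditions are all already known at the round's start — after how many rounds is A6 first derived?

4

[1] rule 1 [Q => J2]; rule 3 [E, N => F1]; rule 6 [B, S => T9]; rule 11 [W8, K1 => P2]; rule 13 [C8, R4 => D1]. ⇒ new: J2, F1, T9, P2, D1.
[2] rule 2 [T9 => L]; rule 7 [F1 => G]; rule 9 [P2, T9 => V]. ⇒ new: L, G, V.
[3] rule 10 [V, D1 => H6]. ⇒ new: H6.
[4] rule 5 [H6, G => A6]. ⇒ new: A6.
A6 first appears in round 4.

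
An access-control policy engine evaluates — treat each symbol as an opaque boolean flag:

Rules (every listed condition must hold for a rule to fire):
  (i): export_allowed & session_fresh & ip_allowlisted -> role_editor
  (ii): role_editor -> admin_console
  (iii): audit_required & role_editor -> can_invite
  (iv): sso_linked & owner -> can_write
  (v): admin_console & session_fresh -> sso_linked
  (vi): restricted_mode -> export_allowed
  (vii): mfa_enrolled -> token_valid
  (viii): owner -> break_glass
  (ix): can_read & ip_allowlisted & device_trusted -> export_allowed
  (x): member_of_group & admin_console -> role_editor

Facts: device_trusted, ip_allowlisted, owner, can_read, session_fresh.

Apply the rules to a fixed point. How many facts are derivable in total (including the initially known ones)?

Round 1: (viii) [owner -> break_glass]; (ix) [can_read & ip_allowlisted & device_trusted -> export_allowed]. New: break_glass, export_allowed.
Round 2: (i) [export_allowed & session_fresh & ip_allowlisted -> role_editor]. New: role_editor.
Round 3: (ii) [role_editor -> admin_console]. New: admin_console.
Round 4: (v) [admin_console & session_fresh -> sso_linked]. New: sso_linked.
Round 5: (iv) [sso_linked & owner -> can_write]. New: can_write.
Closure: {admin_console, break_glass, can_read, can_write, device_trusted, export_allowed, ip_allowlisted, owner, role_editor, session_fresh, sso_linked} — 11 facts.

11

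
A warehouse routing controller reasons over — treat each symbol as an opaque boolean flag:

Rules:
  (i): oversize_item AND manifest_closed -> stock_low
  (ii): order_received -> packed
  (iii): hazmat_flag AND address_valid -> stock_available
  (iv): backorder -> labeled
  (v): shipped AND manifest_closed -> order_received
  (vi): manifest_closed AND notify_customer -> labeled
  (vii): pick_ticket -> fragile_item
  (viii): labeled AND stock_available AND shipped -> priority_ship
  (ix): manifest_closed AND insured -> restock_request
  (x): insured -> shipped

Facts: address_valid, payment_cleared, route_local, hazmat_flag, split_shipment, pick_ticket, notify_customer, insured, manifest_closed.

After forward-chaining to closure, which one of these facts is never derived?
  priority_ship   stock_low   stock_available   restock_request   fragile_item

Round 1: (iii) [hazmat_flag AND address_valid -> stock_available]; (vi) [manifest_closed AND notify_customer -> labeled]; (vii) [pick_ticket -> fragile_item]; (ix) [manifest_closed AND insured -> restock_request]; (x) [insured -> shipped]. New: stock_available, labeled, fragile_item, restock_request, shipped.
Round 2: (v) [shipped AND manifest_closed -> order_received]; (viii) [labeled AND stock_available AND shipped -> priority_ship]. New: order_received, priority_ship.
Round 3: (ii) [order_received -> packed]. New: packed.
Derived: stock_available (round 1), restock_request (round 1), fragile_item (round 1), priority_ship (round 2). stock_low never appears in any round.

stock_low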